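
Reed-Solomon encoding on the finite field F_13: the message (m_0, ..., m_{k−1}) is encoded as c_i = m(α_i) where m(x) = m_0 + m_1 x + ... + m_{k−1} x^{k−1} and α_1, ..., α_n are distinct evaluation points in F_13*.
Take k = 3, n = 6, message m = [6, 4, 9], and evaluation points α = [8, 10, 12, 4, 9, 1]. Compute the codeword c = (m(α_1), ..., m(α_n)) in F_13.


c = [3, 10, 11, 10, 4, 6]

Message polynomial: m(x) = 6 + 4·x + 9·x^2 (mod 13).
For each evaluation point α_i, compute m(α_i) mod 13:
  α_1 = 8: Horner steps 9 → 11 → 3, so m(8) = 3.
  α_2 = 10: Horner steps 9 → 3 → 10, so m(10) = 10.
  α_3 = 12: Horner steps 9 → 8 → 11, so m(12) = 11.
  α_4 = 4: Horner steps 9 → 1 → 10, so m(4) = 10.
  α_5 = 9: Horner steps 9 → 7 → 4, so m(9) = 4.
  α_6 = 1: Horner steps 9 → 0 → 6, so m(1) = 6.
Codeword c = [3, 10, 11, 10, 4, 6] ∈ F_13^6.


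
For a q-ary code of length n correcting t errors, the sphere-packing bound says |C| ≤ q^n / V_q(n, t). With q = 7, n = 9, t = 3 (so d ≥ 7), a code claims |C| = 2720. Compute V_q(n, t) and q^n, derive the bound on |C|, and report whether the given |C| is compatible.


V_q(n, t) = 19495, q^n = 40353607, Hamming bound = 2069, |C| = 2720 > bound (violated).

Step 1: Compute V_q(n, t) = Σ_{j=0}^3 C(n, j) (q−1)^j.
  j = 0: C(9,0)·(6)^0 = 1·1 = 1.
  j = 1: C(9,1)·(6)^1 = 9·6 = 54.
  j = 2: C(9,2)·(6)^2 = 36·36 = 1296.
  j = 3: C(9,3)·(6)^3 = 84·216 = 18144.
  V_q(n, t) = 1 + 54 + 1296 + 18144 = 19495.
Step 2: q^n = 7^9 = 40353607.
Step 3: Hamming bound ⌊q^n / V_q(n,t)⌋ = ⌊40353607/19495⌋ = 2069.
Step 4: Compare |C| = 2720 to 2069: violated.
The claimed |C| lies above the Hamming bound, so no 7-ary code of length 9 with d ≥ 7 can have 2720 codewords.


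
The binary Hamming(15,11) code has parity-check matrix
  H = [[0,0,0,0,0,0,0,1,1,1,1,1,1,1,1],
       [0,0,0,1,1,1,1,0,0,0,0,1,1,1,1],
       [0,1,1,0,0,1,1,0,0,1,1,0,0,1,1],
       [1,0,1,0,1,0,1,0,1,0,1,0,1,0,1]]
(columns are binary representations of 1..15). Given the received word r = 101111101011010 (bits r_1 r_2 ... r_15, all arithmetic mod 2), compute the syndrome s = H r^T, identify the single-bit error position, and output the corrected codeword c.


s = (0, 0, 1, 0)^T, error position = 2, corrected codeword c = 111111101011010

Compute s = H r^T mod 2 one row at a time:
  s_1 = 0 + 1 + 0 + 1 + 1 + 0 + 1 + 0 = 4 ≡ 0 (mod 2).
  s_2 = 1 + 1 + 1 + 1 + 1 + 0 + 1 + 0 = 6 ≡ 0 (mod 2).
  s_3 = 0 + 1 + 1 + 1 + 0 + 1 + 1 + 0 = 5 ≡ 1 (mod 2).
  s_4 = 1 + 1 + 1 + 1 + 1 + 1 + 0 + 0 = 6 ≡ 0 (mod 2).
s = (0, 0, 1, 0)^T — this equals column 2 of H (binary 0010), so error is at position 2.
Correct: flip bit 2 of r = 101111101011010 to get c = 111111101011010.


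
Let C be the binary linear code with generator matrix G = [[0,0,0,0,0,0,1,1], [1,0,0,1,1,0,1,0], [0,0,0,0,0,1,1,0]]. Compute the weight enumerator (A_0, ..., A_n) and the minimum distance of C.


Weight distribution: A_0 = 1, A_2 = 3, A_4 = 3, A_6 = 1. Minimum distance d = 2.

Enumerate all 2^3 = 8 messages m ∈ F_2^3.
For each, compute codeword c = mG in F_2^8, then tally its weight.
  m = 000 → c = 00000000, weight = 0.
  m = 100 → c = 00000011, weight = 2.
  m = 010 → c = 10011010, weight = 4.
  m = 110 → c = 10011001, weight = 4.
  m = 001 → c = 00000110, weight = 2.
  m = 101 → c = 00000101, weight = 2.
  m = 011 → c = 10011100, weight = 4.
  m = 111 → c = 10011111, weight = 6.
Tally weights:
  weight 0: 1 codewords.
  weight 2: 3 codewords.
  weight 4: 3 codewords.
  weight 6: 1 codewords.
Minimum distance d = smallest w > 0 with A_w > 0 = 2.
Sanity: Σ A_w = 8 = 2^3 = 8 ✓.


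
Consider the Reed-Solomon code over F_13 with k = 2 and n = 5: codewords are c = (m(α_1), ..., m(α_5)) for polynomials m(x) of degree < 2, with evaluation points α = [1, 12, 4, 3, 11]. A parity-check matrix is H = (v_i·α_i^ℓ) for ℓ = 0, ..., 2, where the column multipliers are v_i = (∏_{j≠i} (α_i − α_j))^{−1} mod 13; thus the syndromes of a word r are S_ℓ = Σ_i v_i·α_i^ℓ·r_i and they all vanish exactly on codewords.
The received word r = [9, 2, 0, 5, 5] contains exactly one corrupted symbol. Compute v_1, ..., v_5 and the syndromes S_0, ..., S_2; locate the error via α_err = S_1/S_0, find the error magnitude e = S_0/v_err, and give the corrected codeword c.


S = (11, 7, 8), error at position 4, error magnitude e = 2, c = [9, 2, 0, 3, 5].

Step 1: column multipliers v_i = (∏_{j≠i}(α_i − α_j))^{−1} mod 13.
  i = 1 (α = 1): (1−12)(1−4)(1−3)(1−11) = (−11)·(−3)·(−2)·(−10) = 660 ≡ 10, so v_1 = 10^{−1} = 4 (mod 13).
  i = 2 (α = 12): (12−1)(12−4)(12−3)(12−11) = 11·8·9·1 = 792 ≡ 12, so v_2 = 12^{−1} = 12 (mod 13).
  i = 3 (α = 4): (4−1)(4−12)(4−3)(4−11) = 3·(−8)·1·(−7) = 168 ≡ 12, so v_3 = 12^{−1} = 12 (mod 13).
  i = 4 (α = 3): (3−1)(3−12)(3−4)(3−11) = 2·(−9)·(−1)·(−8) = −144 ≡ 12, so v_4 = 12^{−1} = 12 (mod 13).
  i = 5 (α = 11): (11−1)(11−12)(11−4)(11−3) = 10·(−1)·7·8 = −560 ≡ 12, so v_5 = 12^{−1} = 12 (mod 13).
  v = [4, 12, 12, 12, 12].
Step 2: syndromes of r = [9, 2, 0, 5, 5] (all sums mod 13).
  S_0 = Σ v_i r_i = 4·9 + 12·2 + 12·0 + 12·5 + 12·5 = 180 ≡ 11.
  S_1 = Σ v_i α_i r_i = 4·1·9 + 12·12·2 + 12·4·0 + 12·3·5 + 12·11·5 = 1164 ≡ 7.
  α_i^2 mod 13 = [1, 1, 3, 9, 4].
  S_2 = Σ v_i α_i^2 r_i = 4·1·9 + 12·1·2 + 12·3·0 + 12·9·5 + 12·4·5 = 840 ≡ 8.
  S = (11, 7, 8) ≠ 0, so r is not a codeword (an error is present).
Step 3: locate the error. For a single error e at position i, S_ℓ = v_i·e·α_i^ℓ, so α_err = S_1/S_0.
  S_0^{−1} = 11^{−1} = 6 (mod 13), so α_err = 7·6 = 42 ≡ 3 = α_4. Error position i = 4.
  Consistency check: S_2/S_1 = 8·2 = 16 ≡ 3 = α_err ✓ (single-error assumption holds).
Step 4: error magnitude e = S_0/v_4 = S_0·∏_{j≠4}(α_4 − α_j) = 11·12 = 132 ≡ 2 (mod 13).
Step 5: correct position 4: c_4 = r_4 − e = 5 − 2 ≡ 3 (mod 13). Hence c = [9, 2, 0, 3, 5].
  Check: interpolating c through the α_i gives m(x) = 12 + 10·x (degree < 2) with m(α_i) = c_i for every i, so c is indeed a codeword.


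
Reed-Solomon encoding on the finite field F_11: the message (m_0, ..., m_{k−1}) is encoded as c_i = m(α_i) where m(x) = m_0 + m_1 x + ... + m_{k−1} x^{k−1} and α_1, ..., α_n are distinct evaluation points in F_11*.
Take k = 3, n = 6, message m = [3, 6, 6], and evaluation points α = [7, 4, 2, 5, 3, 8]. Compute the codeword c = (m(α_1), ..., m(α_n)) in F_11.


c = [9, 2, 6, 7, 9, 6]

Message polynomial: m(x) = 3 + 6·x + 6·x^2 (mod 11).
For each evaluation point α_i, compute m(α_i) mod 11:
  α_1 = 7: Horner steps 6 → 4 → 9, so m(7) = 9.
  α_2 = 4: Horner steps 6 → 8 → 2, so m(4) = 2.
  α_3 = 2: Horner steps 6 → 7 → 6, so m(2) = 6.
  α_4 = 5: Horner steps 6 → 3 → 7, so m(5) = 7.
  α_5 = 3: Horner steps 6 → 2 → 9, so m(3) = 9.
  α_6 = 8: Horner steps 6 → 10 → 6, so m(8) = 6.
Codeword c = [9, 2, 6, 7, 9, 6] ∈ F_11^6.


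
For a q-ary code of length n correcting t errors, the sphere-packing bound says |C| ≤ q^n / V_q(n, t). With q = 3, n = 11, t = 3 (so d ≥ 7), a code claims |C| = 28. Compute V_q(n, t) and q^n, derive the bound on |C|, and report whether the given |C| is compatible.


V_q(n, t) = 1563, q^n = 177147, Hamming bound = 113, |C| = 28 ≤ bound (satisfied).

Step 1: Compute V_q(n, t) = Σ_{j=0}^3 C(n, j) (q−1)^j.
  j = 0: C(11,0)·(2)^0 = 1·1 = 1.
  j = 1: C(11,1)·(2)^1 = 11·2 = 22.
  j = 2: C(11,2)·(2)^2 = 55·4 = 220.
  j = 3: C(11,3)·(2)^3 = 165·8 = 1320.
  V_q(n, t) = 1 + 22 + 220 + 1320 = 1563.
Step 2: q^n = 3^11 = 177147.
Step 3: Hamming bound ⌊q^n / V_q(n,t)⌋ = ⌊177147/1563⌋ = 113.
Step 4: Compare |C| = 28 to 113: satisfied.
The claimed |C| lies below the Hamming bound.


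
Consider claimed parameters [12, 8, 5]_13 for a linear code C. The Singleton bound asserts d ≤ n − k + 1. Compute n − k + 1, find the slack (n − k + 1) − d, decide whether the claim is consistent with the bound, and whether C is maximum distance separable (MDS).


Singleton RHS = n − k + 1 = 5, slack = 0, bound satisfied, MDS.

Singleton bound: d ≤ n − k + 1.
Here n = 12, k = 8, so n − k + 1 = 5.
Given d = 5, check d ≤ 5: YES.
Slack = (n − k + 1) − d = 0.
The code is MDS (slack = 0).
Description: the claimed parameters are [12, 8, 5]_13; such a code would be MDS (meets Singleton bound).


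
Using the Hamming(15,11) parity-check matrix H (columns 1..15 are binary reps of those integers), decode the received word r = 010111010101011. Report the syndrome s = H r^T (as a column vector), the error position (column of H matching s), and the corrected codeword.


s = (1, 0, 1, 0)^T, error position = 10, corrected codeword c = 010111010001011

Compute s = H r^T mod 2 one row at a time:
  s_1 = 1 + 0 + 1 + 0 + 1 + 0 + 1 + 1 = 5 ≡ 1 (mod 2).
  s_2 = 1 + 1 + 1 + 0 + 1 + 0 + 1 + 1 = 6 ≡ 0 (mod 2).
  s_3 = 1 + 0 + 1 + 0 + 1 + 0 + 1 + 1 = 5 ≡ 1 (mod 2).
  s_4 = 0 + 0 + 1 + 0 + 0 + 0 + 0 + 1 = 2 ≡ 0 (mod 2).
s = (1, 0, 1, 0)^T — this equals column 10 of H (binary 1010), so error is at position 10.
Correct: flip bit 10 of r = 010111010101011 to get c = 010111010001011.


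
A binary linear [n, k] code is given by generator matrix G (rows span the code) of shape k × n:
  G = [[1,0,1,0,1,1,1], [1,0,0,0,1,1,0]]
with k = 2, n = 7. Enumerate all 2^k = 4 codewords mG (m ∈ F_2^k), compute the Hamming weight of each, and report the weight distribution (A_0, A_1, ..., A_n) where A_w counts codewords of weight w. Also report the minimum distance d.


Weight distribution: A_0 = 1, A_2 = 1, A_3 = 1, A_5 = 1. Minimum distance d = 2.

Enumerate all 2^2 = 4 messages m ∈ F_2^2.
For each, compute codeword c = mG in F_2^7, then tally its weight.
  m = 00 → c = 0000000, weight = 0.
  m = 10 → c = 1010111, weight = 5.
  m = 01 → c = 1000110, weight = 3.
  m = 11 → c = 0010001, weight = 2.
Tally weights:
  weight 0: 1 codewords.
  weight 2: 1 codewords.
  weight 3: 1 codewords.
  weight 5: 1 codewords.
Minimum distance d = smallest w > 0 with A_w > 0 = 2.
Sanity: Σ A_w = 4 = 2^2 = 4 ✓.


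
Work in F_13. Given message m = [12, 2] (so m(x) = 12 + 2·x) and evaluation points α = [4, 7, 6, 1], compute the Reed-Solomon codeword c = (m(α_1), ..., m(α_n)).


c = [7, 0, 11, 1]

Message polynomial: m(x) = 12 + 2·x (mod 13).
For each evaluation point α_i, compute m(α_i) mod 13:
  α_1 = 4: Horner steps 2 → 7, so m(4) = 7.
  α_2 = 7: Horner steps 2 → 0, so m(7) = 0.
  α_3 = 6: Horner steps 2 → 11, so m(6) = 11.
  α_4 = 1: Horner steps 2 → 1, so m(1) = 1.
Codeword c = [7, 0, 11, 1] ∈ F_13^4.


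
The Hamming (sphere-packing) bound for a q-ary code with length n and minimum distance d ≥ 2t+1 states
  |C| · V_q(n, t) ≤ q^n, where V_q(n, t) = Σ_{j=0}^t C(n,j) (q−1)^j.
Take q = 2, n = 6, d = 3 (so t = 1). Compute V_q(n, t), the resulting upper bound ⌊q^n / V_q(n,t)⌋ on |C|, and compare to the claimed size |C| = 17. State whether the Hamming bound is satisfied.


V_q(n, t) = 7, q^n = 64, Hamming bound = 9, |C| = 17 > bound (violated).

Step 1: Compute V_q(n, t) = Σ_{j=0}^1 C(n, j) (q−1)^j.
  j = 0: C(6,0)·(1)^0 = 1·1 = 1.
  j = 1: C(6,1)·(1)^1 = 6·1 = 6.
  V_q(n, t) = 1 + 6 = 7.
Step 2: q^n = 2^6 = 64.
Step 3: Hamming bound ⌊q^n / V_q(n,t)⌋ = ⌊64/7⌋ = 9.
Step 4: Compare |C| = 17 to 9: violated.
The claimed |C| lies above the Hamming bound, so no 2-ary code of length 6 with d ≥ 3 can have 17 codewords.


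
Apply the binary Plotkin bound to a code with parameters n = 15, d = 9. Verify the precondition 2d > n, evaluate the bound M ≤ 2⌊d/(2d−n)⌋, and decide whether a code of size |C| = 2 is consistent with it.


Plotkin bound M ≤ 6; given |C| = 2 ≤ bound (satisfied).

Check applicability: 2d = 18, n = 15.
2d − n = 3 > 0, so Plotkin applies.
Compute d/(2d−n) = 9/3 ≈ 3.0000.
⌊d/(2d−n)⌋ = 3.
Plotkin bound: M ≤ 2·3 = 6.
Given |C| = 2, check: satisfied.
This |C| is below the Plotkin bound.


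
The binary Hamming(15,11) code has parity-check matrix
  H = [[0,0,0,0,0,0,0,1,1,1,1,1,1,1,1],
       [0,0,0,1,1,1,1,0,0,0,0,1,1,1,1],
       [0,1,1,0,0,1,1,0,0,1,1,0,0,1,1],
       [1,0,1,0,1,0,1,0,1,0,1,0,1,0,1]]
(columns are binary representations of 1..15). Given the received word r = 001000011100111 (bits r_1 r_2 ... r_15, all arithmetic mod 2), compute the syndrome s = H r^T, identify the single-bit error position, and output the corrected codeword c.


s = (0, 1, 0, 0)^T, error position = 4, corrected codeword c = 001100011100111

Compute s = H r^T mod 2 one row at a time:
  s_1 = 1 + 1 + 1 + 0 + 0 + 1 + 1 + 1 = 6 ≡ 0 (mod 2).
  s_2 = 0 + 0 + 0 + 0 + 0 + 1 + 1 + 1 = 3 ≡ 1 (mod 2).
  s_3 = 0 + 1 + 0 + 0 + 1 + 0 + 1 + 1 = 4 ≡ 0 (mod 2).
  s_4 = 0 + 1 + 0 + 0 + 1 + 0 + 1 + 1 = 4 ≡ 0 (mod 2).
s = (0, 1, 0, 0)^T — this equals column 4 of H (binary 0100), so error is at position 4.
Correct: flip bit 4 of r = 001000011100111 to get c = 001100011100111.


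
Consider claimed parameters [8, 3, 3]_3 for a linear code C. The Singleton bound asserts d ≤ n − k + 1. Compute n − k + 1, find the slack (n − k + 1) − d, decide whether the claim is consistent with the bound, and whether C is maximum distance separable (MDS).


Singleton RHS = n − k + 1 = 6, slack = 3, bound satisfied, not MDS.

Singleton bound: d ≤ n − k + 1.
Here n = 8, k = 3, so n − k + 1 = 6.
Given d = 3, check d ≤ 6: YES.
Slack = (n − k + 1) − d = 3.
The code is NOT MDS (slack = 3 > 0).
Description: the claimed parameters are [8, 3, 3]_3; such a code would be non-MDS.


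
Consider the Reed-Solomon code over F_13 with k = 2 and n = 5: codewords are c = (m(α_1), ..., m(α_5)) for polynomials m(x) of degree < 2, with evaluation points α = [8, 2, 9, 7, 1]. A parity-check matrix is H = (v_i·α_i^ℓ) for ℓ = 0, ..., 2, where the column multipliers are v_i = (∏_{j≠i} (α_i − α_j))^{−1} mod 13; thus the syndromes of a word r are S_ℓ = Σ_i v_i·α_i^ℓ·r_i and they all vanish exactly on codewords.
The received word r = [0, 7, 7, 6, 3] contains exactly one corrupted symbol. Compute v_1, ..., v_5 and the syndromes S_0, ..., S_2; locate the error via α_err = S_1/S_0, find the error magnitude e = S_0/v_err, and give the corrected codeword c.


S = (8, 3, 6), error at position 2, error magnitude e = 10, c = [0, 10, 7, 6, 3].

Step 1: column multipliers v_i = (∏_{j≠i}(α_i − α_j))^{−1} mod 13.
  i = 1 (α = 8): (8−2)(8−9)(8−7)(8−1) = 6·(−1)·1·7 = −42 ≡ 10, so v_1 = 10^{−1} = 4 (mod 13).
  i = 2 (α = 2): (2−8)(2−9)(2−7)(2−1) = (−6)·(−7)·(−5)·1 = −210 ≡ 11, so v_2 = 11^{−1} = 6 (mod 13).
  i = 3 (α = 9): (9−8)(9−2)(9−7)(9−1) = 1·7·2·8 = 112 ≡ 8, so v_3 = 8^{−1} = 5 (mod 13).
  i = 4 (α = 7): (7−8)(7−2)(7−9)(7−1) = (−1)·5·(−2)·6 = 60 ≡ 8, so v_4 = 8^{−1} = 5 (mod 13).
  i = 5 (α = 1): (1−8)(1−2)(1−9)(1−7) = (−7)·(−1)·(−8)·(−6) = 336 ≡ 11, so v_5 = 11^{−1} = 6 (mod 13).
  v = [4, 6, 5, 5, 6].
Step 2: syndromes of r = [0, 7, 7, 6, 3] (all sums mod 13).
  S_0 = Σ v_i r_i = 4·0 + 6·7 + 5·7 + 5·6 + 6·3 = 125 ≡ 8.
  S_1 = Σ v_i α_i r_i = 4·8·0 + 6·2·7 + 5·9·7 + 5·7·6 + 6·1·3 = 627 ≡ 3.
  α_i^2 mod 13 = [12, 4, 3, 10, 1].
  S_2 = Σ v_i α_i^2 r_i = 4·12·0 + 6·4·7 + 5·3·7 + 5·10·6 + 6·1·3 = 591 ≡ 6.
  S = (8, 3, 6) ≠ 0, so r is not a codeword (an error is present).
Step 3: locate the error. For a single error e at position i, S_ℓ = v_i·e·α_i^ℓ, so α_err = S_1/S_0.
  S_0^{−1} = 8^{−1} = 5 (mod 13), so α_err = 3·5 = 15 ≡ 2 = α_2. Error position i = 2.
  Consistency check: S_2/S_1 = 6·9 = 54 ≡ 2 = α_err ✓ (single-error assumption holds).
Step 4: error magnitude e = S_0/v_2 = S_0·∏_{j≠2}(α_2 − α_j) = 8·11 = 88 ≡ 10 (mod 13).
Step 5: correct position 2: c_2 = r_2 − e = 7 − 10 ≡ 10 (mod 13). Hence c = [0, 10, 7, 6, 3].
  Check: interpolating c through the α_i gives m(x) = 9 + 7·x (degree < 2) with m(α_i) = c_i for every i, so c is indeed a codeword.


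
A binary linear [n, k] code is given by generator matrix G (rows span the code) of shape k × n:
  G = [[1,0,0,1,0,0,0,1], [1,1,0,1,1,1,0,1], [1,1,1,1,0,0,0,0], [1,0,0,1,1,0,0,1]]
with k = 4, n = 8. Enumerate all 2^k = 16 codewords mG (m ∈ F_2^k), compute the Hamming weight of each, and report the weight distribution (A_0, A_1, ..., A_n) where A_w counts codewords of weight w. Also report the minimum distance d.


Weight distribution: A_0 = 1, A_1 = 1, A_2 = 1, A_3 = 4, A_4 = 5, A_5 = 3, A_6 = 1. Minimum distance d = 1.

Enumerate all 2^4 = 16 messages m ∈ F_2^4.
For each, compute codeword c = mG in F_2^8, then tally its weight.
  m = 0000 → c = 00000000, weight = 0.
  m = 1000 → c = 10010001, weight = 3.
  m = 0100 → c = 11011101, weight = 6.
  m = 1100 → c = 01001100, weight = 3.
  m = 0010 → c = 11110000, weight = 4.
  m = 1010 → c = 01100001, weight = 3.
  m = 0110 → c = 00101101, weight = 4.
  m = 1110 → c = 10111100, weight = 5.
  m = 0001 → c = 10011001, weight = 4.
  m = 1001 → c = 00001000, weight = 1.
  m = 0101 → c = 01000100, weight = 2.
  m = 1101 → c = 11010101, weight = 5.
  m = 0011 → c = 01101001, weight = 4.
  m = 1011 → c = 11111000, weight = 5.
  m = 0111 → c = 10110100, weight = 4.
  m = 1111 → c = 00100101, weight = 3.
Tally weights:
  weight 0: 1 codewords.
  weight 1: 1 codewords.
  weight 2: 1 codewords.
  weight 3: 4 codewords.
  weight 4: 5 codewords.
  weight 5: 3 codewords.
  weight 6: 1 codewords.
Minimum distance d = smallest w > 0 with A_w > 0 = 1.
Sanity: Σ A_w = 16 = 2^4 = 16 ✓.


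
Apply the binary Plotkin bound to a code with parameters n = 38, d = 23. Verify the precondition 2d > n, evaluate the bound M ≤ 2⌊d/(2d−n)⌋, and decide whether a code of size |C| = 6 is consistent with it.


Plotkin bound M ≤ 4; given |C| = 6 > bound (violated).

Check applicability: 2d = 46, n = 38.
2d − n = 8 > 0, so Plotkin applies.
Compute d/(2d−n) = 23/8 ≈ 2.8750.
⌊d/(2d−n)⌋ = 2.
Plotkin bound: M ≤ 2·2 = 4.
Given |C| = 6, check: VIOLATED.
This |C| is above the Plotkin bound, so no binary code with n = 38, d = 23 and 6 codewords exists.


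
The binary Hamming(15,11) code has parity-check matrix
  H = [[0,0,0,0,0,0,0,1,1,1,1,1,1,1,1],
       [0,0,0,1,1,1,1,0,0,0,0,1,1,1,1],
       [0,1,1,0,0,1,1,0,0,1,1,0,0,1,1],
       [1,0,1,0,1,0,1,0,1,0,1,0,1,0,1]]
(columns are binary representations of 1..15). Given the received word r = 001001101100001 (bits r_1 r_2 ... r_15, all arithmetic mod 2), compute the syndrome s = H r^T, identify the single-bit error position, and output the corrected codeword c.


s = (1, 1, 1, 0)^T, error position = 14, corrected codeword c = 001001101100011

Compute s = H r^T mod 2 one row at a time:
  s_1 = 0 + 1 + 1 + 0 + 0 + 0 + 0 + 1 = 3 ≡ 1 (mod 2).
  s_2 = 0 + 0 + 1 + 1 + 0 + 0 + 0 + 1 = 3 ≡ 1 (mod 2).
  s_3 = 0 + 1 + 1 + 1 + 1 + 0 + 0 + 1 = 5 ≡ 1 (mod 2).
  s_4 = 0 + 1 + 0 + 1 + 1 + 0 + 0 + 1 = 4 ≡ 0 (mod 2).
s = (1, 1, 1, 0)^T — this equals column 14 of H (binary 1110), so error is at position 14.
Correct: flip bit 14 of r = 001001101100001 to get c = 001001101100011.


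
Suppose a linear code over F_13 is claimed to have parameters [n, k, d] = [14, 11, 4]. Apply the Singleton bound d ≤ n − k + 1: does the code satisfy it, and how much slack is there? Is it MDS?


Singleton RHS = n − k + 1 = 4, slack = 0, bound satisfied, MDS.

Singleton bound: d ≤ n − k + 1.
Here n = 14, k = 11, so n − k + 1 = 4.
Given d = 4, check d ≤ 4: YES.
Slack = (n − k + 1) − d = 0.
The code is MDS (slack = 0).
Description: the claimed parameters are [14, 11, 4]_13; such a code would be MDS (meets Singleton bound).


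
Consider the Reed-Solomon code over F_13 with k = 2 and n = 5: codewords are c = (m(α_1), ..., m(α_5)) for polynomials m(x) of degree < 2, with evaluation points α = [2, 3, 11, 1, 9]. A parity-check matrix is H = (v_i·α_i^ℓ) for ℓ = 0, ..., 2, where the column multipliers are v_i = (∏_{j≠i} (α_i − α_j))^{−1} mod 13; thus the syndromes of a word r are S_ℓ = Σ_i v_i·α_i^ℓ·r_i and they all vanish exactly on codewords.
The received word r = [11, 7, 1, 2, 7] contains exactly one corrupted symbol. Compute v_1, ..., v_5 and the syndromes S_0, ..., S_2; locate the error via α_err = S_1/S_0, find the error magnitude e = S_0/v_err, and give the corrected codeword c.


S = (6, 2, 5), error at position 5, error magnitude e = 11, c = [11, 7, 1, 2, 9].

Step 1: column multipliers v_i = (∏_{j≠i}(α_i − α_j))^{−1} mod 13.
  i = 1 (α = 2): (2−3)(2−11)(2−1)(2−9) = (−1)·(−9)·1·(−7) = −63 ≡ 2, so v_1 = 2^{−1} = 7 (mod 13).
  i = 2 (α = 3): (3−2)(3−11)(3−1)(3−9) = 1·(−8)·2·(−6) = 96 ≡ 5, so v_2 = 5^{−1} = 8 (mod 13).
  i = 3 (α = 11): (11−2)(11−3)(11−1)(11−9) = 9·8·10·2 = 1440 ≡ 10, so v_3 = 10^{−1} = 4 (mod 13).
  i = 4 (α = 1): (1−2)(1−3)(1−11)(1−9) = (−1)·(−2)·(−10)·(−8) = 160 ≡ 4, so v_4 = 4^{−1} = 10 (mod 13).
  i = 5 (α = 9): (9−2)(9−3)(9−11)(9−1) = 7·6·(−2)·8 = −672 ≡ 4, so v_5 = 4^{−1} = 10 (mod 13).
  v = [7, 8, 4, 10, 10].
Step 2: syndromes of r = [11, 7, 1, 2, 7] (all sums mod 13).
  S_0 = Σ v_i r_i = 7·11 + 8·7 + 4·1 + 10·2 + 10·7 = 227 ≡ 6.
  S_1 = Σ v_i α_i r_i = 7·2·11 + 8·3·7 + 4·11·1 + 10·1·2 + 10·9·7 = 1016 ≡ 2.
  α_i^2 mod 13 = [4, 9, 4, 1, 3].
  S_2 = Σ v_i α_i^2 r_i = 7·4·11 + 8·9·7 + 4·4·1 + 10·1·2 + 10·3·7 = 1058 ≡ 5.
  S = (6, 2, 5) ≠ 0, so r is not a codeword (an error is present).
Step 3: locate the error. For a single error e at position i, S_ℓ = v_i·e·α_i^ℓ, so α_err = S_1/S_0.
  S_0^{−1} = 6^{−1} = 11 (mod 13), so α_err = 2·11 = 22 ≡ 9 = α_5. Error position i = 5.
  Consistency check: S_2/S_1 = 5·7 = 35 ≡ 9 = α_err ✓ (single-error assumption holds).
Step 4: error magnitude e = S_0/v_5 = S_0·∏_{j≠5}(α_5 − α_j) = 6·4 = 24 ≡ 11 (mod 13).
Step 5: correct position 5: c_5 = r_5 − e = 7 − 11 ≡ 9 (mod 13). Hence c = [11, 7, 1, 2, 9].
  Check: interpolating c through the α_i gives m(x) = 6 + 9·x (degree < 2) with m(α_i) = c_i for every i, so c is indeed a codeword.


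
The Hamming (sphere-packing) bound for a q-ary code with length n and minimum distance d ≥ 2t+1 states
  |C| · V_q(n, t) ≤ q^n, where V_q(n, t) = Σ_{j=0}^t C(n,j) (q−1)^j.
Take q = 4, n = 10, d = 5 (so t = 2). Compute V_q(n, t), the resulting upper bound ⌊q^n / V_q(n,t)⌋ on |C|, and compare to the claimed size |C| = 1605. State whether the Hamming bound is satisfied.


V_q(n, t) = 436, q^n = 1048576, Hamming bound = 2404, |C| = 1605 ≤ bound (satisfied).

Step 1: Compute V_q(n, t) = Σ_{j=0}^2 C(n, j) (q−1)^j.
  j = 0: C(10,0)·(3)^0 = 1·1 = 1.
  j = 1: C(10,1)·(3)^1 = 10·3 = 30.
  j = 2: C(10,2)·(3)^2 = 45·9 = 405.
  V_q(n, t) = 1 + 30 + 405 = 436.
Step 2: q^n = 4^10 = 1048576.
Step 3: Hamming bound ⌊q^n / V_q(n,t)⌋ = ⌊1048576/436⌋ = 2404.
Step 4: Compare |C| = 1605 to 2404: satisfied.
The claimed |C| lies below the Hamming bound.


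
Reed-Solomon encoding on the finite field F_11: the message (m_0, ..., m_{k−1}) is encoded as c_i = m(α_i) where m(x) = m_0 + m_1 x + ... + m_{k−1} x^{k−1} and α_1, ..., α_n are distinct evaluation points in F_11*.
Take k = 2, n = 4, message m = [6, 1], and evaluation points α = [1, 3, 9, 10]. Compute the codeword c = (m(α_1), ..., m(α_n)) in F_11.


c = [7, 9, 4, 5]

Message polynomial: m(x) = 6 + 1·x (mod 11).
For each evaluation point α_i, compute m(α_i) mod 11:
  α_1 = 1: Horner steps 1 → 7, so m(1) = 7.
  α_2 = 3: Horner steps 1 → 9, so m(3) = 9.
  α_3 = 9: Horner steps 1 → 4, so m(9) = 4.
  α_4 = 10: Horner steps 1 → 5, so m(10) = 5.
Codeword c = [7, 9, 4, 5] ∈ F_11^4.


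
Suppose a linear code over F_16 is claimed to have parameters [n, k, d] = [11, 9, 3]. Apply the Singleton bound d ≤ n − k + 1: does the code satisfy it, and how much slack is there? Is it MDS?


Singleton RHS = n − k + 1 = 3, slack = 0, bound satisfied, MDS.

Singleton bound: d ≤ n − k + 1.
Here n = 11, k = 9, so n − k + 1 = 3.
Given d = 3, check d ≤ 3: YES.
Slack = (n − k + 1) − d = 0.
The code is MDS (slack = 0).
Description: the claimed parameters are [11, 9, 3]_16; such a code would be MDS (meets Singleton bound).


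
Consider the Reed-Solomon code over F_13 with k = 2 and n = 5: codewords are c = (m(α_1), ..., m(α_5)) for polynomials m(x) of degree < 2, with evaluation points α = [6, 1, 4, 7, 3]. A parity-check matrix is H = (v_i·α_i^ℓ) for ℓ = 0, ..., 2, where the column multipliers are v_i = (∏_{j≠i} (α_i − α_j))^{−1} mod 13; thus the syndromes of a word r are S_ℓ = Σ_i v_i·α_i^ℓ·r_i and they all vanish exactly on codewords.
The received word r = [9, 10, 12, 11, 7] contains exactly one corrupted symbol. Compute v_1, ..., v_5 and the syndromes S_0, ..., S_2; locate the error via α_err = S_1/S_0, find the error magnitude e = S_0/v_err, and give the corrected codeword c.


S = (7, 10, 5), error at position 4, error magnitude e = 10, c = [9, 10, 12, 1, 7].

Step 1: column multipliers v_i = (∏_{j≠i}(α_i − α_j))^{−1} mod 13.
  i = 1 (α = 6): (6−1)(6−4)(6−7)(6−3) = 5·2·(−1)·3 = −30 ≡ 9, so v_1 = 9^{−1} = 3 (mod 13).
  i = 2 (α = 1): (1−6)(1−4)(1−7)(1−3) = (−5)·(−3)·(−6)·(−2) = 180 ≡ 11, so v_2 = 11^{−1} = 6 (mod 13).
  i = 3 (α = 4): (4−6)(4−1)(4−7)(4−3) = (−2)·3·(−3)·1 = 18 ≡ 5, so v_3 = 5^{−1} = 8 (mod 13).
  i = 4 (α = 7): (7−6)(7−1)(7−4)(7−3) = 1·6·3·4 = 72 ≡ 7, so v_4 = 7^{−1} = 2 (mod 13).
  i = 5 (α = 3): (3−6)(3−1)(3−4)(3−7) = (−3)·2·(−1)·(−4) = −24 ≡ 2, so v_5 = 2^{−1} = 7 (mod 13).
  v = [3, 6, 8, 2, 7].
Step 2: syndromes of r = [9, 10, 12, 11, 7] (all sums mod 13).
  S_0 = Σ v_i r_i = 3·9 + 6·10 + 8·12 + 2·11 + 7·7 = 254 ≡ 7.
  S_1 = Σ v_i α_i r_i = 3·6·9 + 6·1·10 + 8·4·12 + 2·7·11 + 7·3·7 = 907 ≡ 10.
  α_i^2 mod 13 = [10, 1, 3, 10, 9].
  S_2 = Σ v_i α_i^2 r_i = 3·10·9 + 6·1·10 + 8·3·12 + 2·10·11 + 7·9·7 = 1279 ≡ 5.
  S = (7, 10, 5) ≠ 0, so r is not a codeword (an error is present).
Step 3: locate the error. For a single error e at position i, S_ℓ = v_i·e·α_i^ℓ, so α_err = S_1/S_0.
  S_0^{−1} = 7^{−1} = 2 (mod 13), so α_err = 10·2 = 20 ≡ 7 = α_4. Error position i = 4.
  Consistency check: S_2/S_1 = 5·4 = 20 ≡ 7 = α_err ✓ (single-error assumption holds).
Step 4: error magnitude e = S_0/v_4 = S_0·∏_{j≠4}(α_4 − α_j) = 7·7 = 49 ≡ 10 (mod 13).
Step 5: correct position 4: c_4 = r_4 − e = 11 − 10 ≡ 1 (mod 13). Hence c = [9, 10, 12, 1, 7].
  Check: interpolating c through the α_i gives m(x) = 5 + 5·x (degree < 2) with m(α_i) = c_i for every i, so c is indeed a codeword.


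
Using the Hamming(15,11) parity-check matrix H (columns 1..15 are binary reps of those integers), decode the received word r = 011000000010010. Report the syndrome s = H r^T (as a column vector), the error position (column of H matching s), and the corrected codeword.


s = (0, 1, 0, 0)^T, error position = 4, corrected codeword c = 011100000010010

Compute s = H r^T mod 2 one row at a time:
  s_1 = 0 + 0 + 0 + 1 + 0 + 0 + 1 + 0 = 2 ≡ 0 (mod 2).
  s_2 = 0 + 0 + 0 + 0 + 0 + 0 + 1 + 0 = 1 ≡ 1 (mod 2).
  s_3 = 1 + 1 + 0 + 0 + 0 + 1 + 1 + 0 = 4 ≡ 0 (mod 2).
  s_4 = 0 + 1 + 0 + 0 + 0 + 1 + 0 + 0 = 2 ≡ 0 (mod 2).
s = (0, 1, 0, 0)^T — this equals column 4 of H (binary 0100), so error is at position 4.
Correct: flip bit 4 of r = 011000000010010 to get c = 011100000010010.


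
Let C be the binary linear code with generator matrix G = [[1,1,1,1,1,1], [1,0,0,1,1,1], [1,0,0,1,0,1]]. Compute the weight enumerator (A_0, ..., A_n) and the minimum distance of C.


Weight distribution: A_0 = 1, A_1 = 1, A_2 = 1, A_3 = 2, A_4 = 1, A_5 = 1, A_6 = 1. Minimum distance d = 1.

Enumerate all 2^3 = 8 messages m ∈ F_2^3.
For each, compute codeword c = mG in F_2^6, then tally its weight.
  m = 000 → c = 000000, weight = 0.
  m = 100 → c = 111111, weight = 6.
  m = 010 → c = 100111, weight = 4.
  m = 110 → c = 011000, weight = 2.
  m = 001 → c = 100101, weight = 3.
  m = 101 → c = 011010, weight = 3.
  m = 011 → c = 000010, weight = 1.
  m = 111 → c = 111101, weight = 5.
Tally weights:
  weight 0: 1 codewords.
  weight 1: 1 codewords.
  weight 2: 1 codewords.
  weight 3: 2 codewords.
  weight 4: 1 codewords.
  weight 5: 1 codewords.
  weight 6: 1 codewords.
Minimum distance d = smallest w > 0 with A_w > 0 = 1.
Sanity: Σ A_w = 8 = 2^3 = 8 ✓.


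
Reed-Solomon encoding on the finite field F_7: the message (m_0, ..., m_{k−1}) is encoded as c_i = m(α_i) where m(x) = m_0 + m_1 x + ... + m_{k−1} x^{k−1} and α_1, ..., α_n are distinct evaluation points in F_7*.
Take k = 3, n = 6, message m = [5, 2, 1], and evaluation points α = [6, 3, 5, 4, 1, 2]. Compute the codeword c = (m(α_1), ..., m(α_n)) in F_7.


c = [4, 6, 5, 1, 1, 6]

Message polynomial: m(x) = 5 + 2·x + 1·x^2 (mod 7).
For each evaluation point α_i, compute m(α_i) mod 7:
  α_1 = 6: Horner steps 1 → 1 → 4, so m(6) = 4.
  α_2 = 3: Horner steps 1 → 5 → 6, so m(3) = 6.
  α_3 = 5: Horner steps 1 → 0 → 5, so m(5) = 5.
  α_4 = 4: Horner steps 1 → 6 → 1, so m(4) = 1.
  α_5 = 1: Horner steps 1 → 3 → 1, so m(1) = 1.
  α_6 = 2: Horner steps 1 → 4 → 6, so m(2) = 6.
Codeword c = [4, 6, 5, 1, 1, 6] ∈ F_7^6.


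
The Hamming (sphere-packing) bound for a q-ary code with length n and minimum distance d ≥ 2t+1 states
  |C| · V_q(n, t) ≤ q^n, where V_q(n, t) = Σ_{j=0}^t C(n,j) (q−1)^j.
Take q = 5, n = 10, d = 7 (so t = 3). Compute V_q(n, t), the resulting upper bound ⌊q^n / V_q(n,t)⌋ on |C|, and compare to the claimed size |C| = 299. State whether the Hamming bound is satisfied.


V_q(n, t) = 8441, q^n = 9765625, Hamming bound = 1156, |C| = 299 ≤ bound (satisfied).

Step 1: Compute V_q(n, t) = Σ_{j=0}^3 C(n, j) (q−1)^j.
  j = 0: C(10,0)·(4)^0 = 1·1 = 1.
  j = 1: C(10,1)·(4)^1 = 10·4 = 40.
  j = 2: C(10,2)·(4)^2 = 45·16 = 720.
  j = 3: C(10,3)·(4)^3 = 120·64 = 7680.
  V_q(n, t) = 1 + 40 + 720 + 7680 = 8441.
Step 2: q^n = 5^10 = 9765625.
Step 3: Hamming bound ⌊q^n / V_q(n,t)⌋ = ⌊9765625/8441⌋ = 1156.
Step 4: Compare |C| = 299 to 1156: satisfied.
The claimed |C| lies below the Hamming bound.


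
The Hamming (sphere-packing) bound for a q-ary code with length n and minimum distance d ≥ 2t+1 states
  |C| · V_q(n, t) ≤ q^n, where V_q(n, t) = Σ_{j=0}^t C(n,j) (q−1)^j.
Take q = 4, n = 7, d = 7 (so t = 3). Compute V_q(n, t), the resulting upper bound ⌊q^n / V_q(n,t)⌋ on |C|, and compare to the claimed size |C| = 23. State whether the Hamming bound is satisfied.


V_q(n, t) = 1156, q^n = 16384, Hamming bound = 14, |C| = 23 > bound (violated).

Step 1: Compute V_q(n, t) = Σ_{j=0}^3 C(n, j) (q−1)^j.
  j = 0: C(7,0)·(3)^0 = 1·1 = 1.
  j = 1: C(7,1)·(3)^1 = 7·3 = 21.
  j = 2: C(7,2)·(3)^2 = 21·9 = 189.
  j = 3: C(7,3)·(3)^3 = 35·27 = 945.
  V_q(n, t) = 1 + 21 + 189 + 945 = 1156.
Step 2: q^n = 4^7 = 16384.
Step 3: Hamming bound ⌊q^n / V_q(n,t)⌋ = ⌊16384/1156⌋ = 14.
Step 4: Compare |C| = 23 to 14: violated.
The claimed |C| lies above the Hamming bound, so no 4-ary code of length 7 with d ≥ 7 can have 23 codewords.


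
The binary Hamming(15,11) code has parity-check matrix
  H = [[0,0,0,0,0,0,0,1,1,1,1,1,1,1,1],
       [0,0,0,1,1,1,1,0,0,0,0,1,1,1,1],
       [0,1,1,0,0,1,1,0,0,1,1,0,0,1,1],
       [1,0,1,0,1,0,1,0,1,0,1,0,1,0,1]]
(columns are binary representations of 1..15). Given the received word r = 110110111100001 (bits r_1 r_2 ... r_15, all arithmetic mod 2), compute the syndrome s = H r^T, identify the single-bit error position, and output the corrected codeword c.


s = (0, 0, 0, 1)^T, error position = 1, corrected codeword c = 010110111100001

Compute s = H r^T mod 2 one row at a time:
  s_1 = 1 + 1 + 1 + 0 + 0 + 0 + 0 + 1 = 4 ≡ 0 (mod 2).
  s_2 = 1 + 1 + 0 + 1 + 0 + 0 + 0 + 1 = 4 ≡ 0 (mod 2).
  s_3 = 1 + 0 + 0 + 1 + 1 + 0 + 0 + 1 = 4 ≡ 0 (mod 2).
  s_4 = 1 + 0 + 1 + 1 + 1 + 0 + 0 + 1 = 5 ≡ 1 (mod 2).
s = (0, 0, 0, 1)^T — this equals column 1 of H (binary 0001), so error is at position 1.
Correct: flip bit 1 of r = 110110111100001 to get c = 010110111100001.


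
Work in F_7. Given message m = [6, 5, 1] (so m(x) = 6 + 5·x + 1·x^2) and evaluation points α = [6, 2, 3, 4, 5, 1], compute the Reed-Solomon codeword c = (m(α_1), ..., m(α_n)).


c = [2, 6, 2, 0, 0, 5]

Message polynomial: m(x) = 6 + 5·x + 1·x^2 (mod 7).
For each evaluation point α_i, compute m(α_i) mod 7:
  α_1 = 6: Horner steps 1 → 4 → 2, so m(6) = 2.
  α_2 = 2: Horner steps 1 → 0 → 6, so m(2) = 6.
  α_3 = 3: Horner steps 1 → 1 → 2, so m(3) = 2.
  α_4 = 4: Horner steps 1 → 2 → 0, so m(4) = 0.
  α_5 = 5: Horner steps 1 → 3 → 0, so m(5) = 0.
  α_6 = 1: Horner steps 1 → 6 → 5, so m(1) = 5.
Codeword c = [2, 6, 2, 0, 0, 5] ∈ F_7^6.


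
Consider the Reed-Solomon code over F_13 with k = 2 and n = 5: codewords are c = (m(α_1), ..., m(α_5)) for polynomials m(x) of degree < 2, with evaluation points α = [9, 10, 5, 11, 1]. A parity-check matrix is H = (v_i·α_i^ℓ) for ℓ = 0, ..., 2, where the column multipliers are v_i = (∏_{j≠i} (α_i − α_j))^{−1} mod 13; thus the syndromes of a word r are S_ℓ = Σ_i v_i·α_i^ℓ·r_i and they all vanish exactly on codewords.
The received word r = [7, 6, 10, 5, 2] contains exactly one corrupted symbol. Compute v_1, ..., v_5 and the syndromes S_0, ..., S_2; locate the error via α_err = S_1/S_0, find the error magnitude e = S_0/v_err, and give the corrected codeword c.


S = (12, 8, 1), error at position 3, error magnitude e = 12, c = [7, 6, 11, 5, 2].

Step 1: column multipliers v_i = (∏_{j≠i}(α_i − α_j))^{−1} mod 13.
  i = 1 (α = 9): (9−10)(9−5)(9−11)(9−1) = (−1)·4·(−2)·8 = 64 ≡ 12, so v_1 = 12^{−1} = 12 (mod 13).
  i = 2 (α = 10): (10−9)(10−5)(10−11)(10−1) = 1·5·(−1)·9 = −45 ≡ 7, so v_2 = 7^{−1} = 2 (mod 13).
  i = 3 (α = 5): (5−9)(5−10)(5−11)(5−1) = (−4)·(−5)·(−6)·4 = −480 ≡ 1, so v_3 = 1^{−1} = 1 (mod 13).
  i = 4 (α = 11): (11−9)(11−10)(11−5)(11−1) = 2·1·6·10 = 120 ≡ 3, so v_4 = 3^{−1} = 9 (mod 13).
  i = 5 (α = 1): (1−9)(1−10)(1−5)(1−11) = (−8)·(−9)·(−4)·(−10) = 2880 ≡ 7, so v_5 = 7^{−1} = 2 (mod 13).
  v = [12, 2, 1, 9, 2].
Step 2: syndromes of r = [7, 6, 10, 5, 2] (all sums mod 13).
  S_0 = Σ v_i r_i = 12·7 + 2·6 + 1·10 + 9·5 + 2·2 = 155 ≡ 12.
  S_1 = Σ v_i α_i r_i = 12·9·7 + 2·10·6 + 1·5·10 + 9·11·5 + 2·1·2 = 1425 ≡ 8.
  α_i^2 mod 13 = [3, 9, 12, 4, 1].
  S_2 = Σ v_i α_i^2 r_i = 12·3·7 + 2·9·6 + 1·12·10 + 9·4·5 + 2·1·2 = 664 ≡ 1.
  S = (12, 8, 1) ≠ 0, so r is not a codeword (an error is present).
Step 3: locate the error. For a single error e at position i, S_ℓ = v_i·e·α_i^ℓ, so α_err = S_1/S_0.
  S_0^{−1} = 12^{−1} = 12 (mod 13), so α_err = 8·12 = 96 ≡ 5 = α_3. Error position i = 3.
  Consistency check: S_2/S_1 = 1·5 = 5 ≡ 5 = α_err ✓ (single-error assumption holds).
Step 4: error magnitude e = S_0/v_3 = S_0·∏_{j≠3}(α_3 − α_j) = 12·1 = 12 ≡ 12 (mod 13).
Step 5: correct position 3: c_3 = r_3 − e = 10 − 12 ≡ 11 (mod 13). Hence c = [7, 6, 11, 5, 2].
  Check: interpolating c through the α_i gives m(x) = 3 + 12·x (degree < 2) with m(α_i) = c_i for every i, so c is indeed a codeword.


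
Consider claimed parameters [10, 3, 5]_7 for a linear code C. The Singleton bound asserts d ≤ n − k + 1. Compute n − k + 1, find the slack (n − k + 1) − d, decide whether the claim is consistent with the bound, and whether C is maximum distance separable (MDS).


Singleton RHS = n − k + 1 = 8, slack = 3, bound satisfied, not MDS.

Singleton bound: d ≤ n − k + 1.
Here n = 10, k = 3, so n − k + 1 = 8.
Given d = 5, check d ≤ 8: YES.
Slack = (n − k + 1) − d = 3.
The code is NOT MDS (slack = 3 > 0).
Description: the claimed parameters are [10, 3, 5]_7; such a code would be non-MDS.


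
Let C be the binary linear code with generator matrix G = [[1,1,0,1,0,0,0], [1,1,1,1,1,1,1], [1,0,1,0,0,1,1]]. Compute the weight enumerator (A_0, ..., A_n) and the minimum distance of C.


Weight distribution: A_0 = 1, A_2 = 1, A_3 = 2, A_4 = 2, A_5 = 1, A_7 = 1. Minimum distance d = 2.

Enumerate all 2^3 = 8 messages m ∈ F_2^3.
For each, compute codeword c = mG in F_2^7, then tally its weight.
  m = 000 → c = 0000000, weight = 0.
  m = 100 → c = 1101000, weight = 3.
  m = 010 → c = 1111111, weight = 7.
  m = 110 → c = 0010111, weight = 4.
  m = 001 → c = 1010011, weight = 4.
  m = 101 → c = 0111011, weight = 5.
  m = 011 → c = 0101100, weight = 3.
  m = 111 → c = 1000100, weight = 2.
Tally weights:
  weight 0: 1 codewords.
  weight 2: 1 codewords.
  weight 3: 2 codewords.
  weight 4: 2 codewords.
  weight 5: 1 codewords.
  weight 7: 1 codewords.
Minimum distance d = smallest w > 0 with A_w > 0 = 2.
Sanity: Σ A_w = 8 = 2^3 = 8 ✓.


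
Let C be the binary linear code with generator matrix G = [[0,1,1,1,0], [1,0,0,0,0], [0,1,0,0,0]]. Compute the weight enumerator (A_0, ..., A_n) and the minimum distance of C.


Weight distribution: A_0 = 1, A_1 = 2, A_2 = 2, A_3 = 2, A_4 = 1. Minimum distance d = 1.

Enumerate all 2^3 = 8 messages m ∈ F_2^3.
For each, compute codeword c = mG in F_2^5, then tally its weight.
  m = 000 → c = 00000, weight = 0.
  m = 100 → c = 01110, weight = 3.
  m = 010 → c = 10000, weight = 1.
  m = 110 → c = 11110, weight = 4.
  m = 001 → c = 01000, weight = 1.
  m = 101 → c = 00110, weight = 2.
  m = 011 → c = 11000, weight = 2.
  m = 111 → c = 10110, weight = 3.
Tally weights:
  weight 0: 1 codewords.
  weight 1: 2 codewords.
  weight 2: 2 codewords.
  weight 3: 2 codewords.
  weight 4: 1 codewords.
Minimum distance d = smallest w > 0 with A_w > 0 = 1.
Sanity: Σ A_w = 8 = 2^3 = 8 ✓.


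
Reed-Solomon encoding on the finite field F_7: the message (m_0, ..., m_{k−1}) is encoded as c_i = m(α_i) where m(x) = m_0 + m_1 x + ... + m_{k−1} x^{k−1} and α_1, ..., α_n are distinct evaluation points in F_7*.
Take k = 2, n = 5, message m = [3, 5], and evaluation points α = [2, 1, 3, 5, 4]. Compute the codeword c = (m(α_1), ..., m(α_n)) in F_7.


c = [6, 1, 4, 0, 2]

Message polynomial: m(x) = 3 + 5·x (mod 7).
For each evaluation point α_i, compute m(α_i) mod 7:
  α_1 = 2: Horner steps 5 → 6, so m(2) = 6.
  α_2 = 1: Horner steps 5 → 1, so m(1) = 1.
  α_3 = 3: Horner steps 5 → 4, so m(3) = 4.
  α_4 = 5: Horner steps 5 → 0, so m(5) = 0.
  α_5 = 4: Horner steps 5 → 2, so m(4) = 2.
Codeword c = [6, 1, 4, 0, 2] ∈ F_7^5.


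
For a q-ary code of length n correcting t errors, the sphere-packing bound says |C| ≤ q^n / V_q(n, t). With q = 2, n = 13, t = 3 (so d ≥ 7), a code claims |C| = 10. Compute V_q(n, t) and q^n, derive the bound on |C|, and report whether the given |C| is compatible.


V_q(n, t) = 378, q^n = 8192, Hamming bound = 21, |C| = 10 ≤ bound (satisfied).

Step 1: Compute V_q(n, t) = Σ_{j=0}^3 C(n, j) (q−1)^j.
  j = 0: C(13,0)·(1)^0 = 1·1 = 1.
  j = 1: C(13,1)·(1)^1 = 13·1 = 13.
  j = 2: C(13,2)·(1)^2 = 78·1 = 78.
  j = 3: C(13,3)·(1)^3 = 286·1 = 286.
  V_q(n, t) = 1 + 13 + 78 + 286 = 378.
Step 2: q^n = 2^13 = 8192.
Step 3: Hamming bound ⌊q^n / V_q(n,t)⌋ = ⌊8192/378⌋ = 21.
Step 4: Compare |C| = 10 to 21: satisfied.
The claimed |C| lies below the Hamming bound.


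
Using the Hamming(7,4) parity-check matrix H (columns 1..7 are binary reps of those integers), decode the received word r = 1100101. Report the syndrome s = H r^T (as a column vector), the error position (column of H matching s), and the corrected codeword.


s = (0, 0, 1)^T, error position = 1, corrected codeword c = 0100101

Compute s = H r^T mod 2 one row at a time:
  s_1 = 0 + 1 + 0 + 1 = 2 ≡ 0 (mod 2).
  s_2 = 1 + 0 + 0 + 1 = 2 ≡ 0 (mod 2).
  s_3 = 1 + 0 + 1 + 1 = 3 ≡ 1 (mod 2).
s = (0, 0, 1)^T — this equals column 1 of H (binary 001), so error is at position 1.
Correct: flip bit 1 of r = 1100101 to get c = 0100101.
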